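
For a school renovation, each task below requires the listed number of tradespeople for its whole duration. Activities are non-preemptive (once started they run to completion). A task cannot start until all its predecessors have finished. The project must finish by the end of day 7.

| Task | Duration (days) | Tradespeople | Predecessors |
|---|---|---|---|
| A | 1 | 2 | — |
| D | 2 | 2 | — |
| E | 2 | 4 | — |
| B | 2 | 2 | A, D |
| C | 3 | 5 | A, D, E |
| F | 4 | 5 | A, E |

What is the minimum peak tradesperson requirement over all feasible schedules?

10

Early-start (A@1, D@1, E@1, B@3, C@3, F@3) gives peak 12: d1:8  d2:6  d3:12  d4:12  d5:10  d6:5  d7:0.
Shift C→5.
Schedule A@1, D@1, E@1, B@3, C@5, F@3: d1:8  d2:6  d3:7  d4:7  d5:10  d6:10  d7:5 — peak 10.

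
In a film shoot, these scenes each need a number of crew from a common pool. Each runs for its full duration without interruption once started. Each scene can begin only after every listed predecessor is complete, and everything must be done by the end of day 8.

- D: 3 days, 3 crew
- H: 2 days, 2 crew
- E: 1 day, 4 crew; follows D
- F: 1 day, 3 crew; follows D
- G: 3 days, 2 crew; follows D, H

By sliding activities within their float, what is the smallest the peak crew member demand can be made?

5

Early-start (D@1, H@1, E@4, F@4, G@4) gives peak 9: d1:5  d2:5  d3:3  d4:9  d5:2  d6:2  d7:0  d8:0.
Shift F→5, G→5.
Schedule D@1, H@1, E@4, F@5, G@5: d1:5  d2:5  d3:3  d4:4  d5:5  d6:2  d7:2  d8:0 — peak 5.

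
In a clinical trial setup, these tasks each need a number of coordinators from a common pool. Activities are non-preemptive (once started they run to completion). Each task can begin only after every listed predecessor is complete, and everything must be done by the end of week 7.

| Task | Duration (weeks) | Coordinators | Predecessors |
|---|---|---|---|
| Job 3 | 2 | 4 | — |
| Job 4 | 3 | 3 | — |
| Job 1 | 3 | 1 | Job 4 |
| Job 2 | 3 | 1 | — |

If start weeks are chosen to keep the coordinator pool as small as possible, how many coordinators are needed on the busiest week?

5

Early-start (Job 3@1, Job 4@1, Job 1@4, Job 2@1) gives peak 8: w1:8  w2:8  w3:4  w4:1  w5:1  w6:1  w7:0.
Shift Job 3→4.
Schedule Job 3@4, Job 4@1, Job 1@4, Job 2@1: w1:4  w2:4  w3:4  w4:5  w5:5  w6:1  w7:0 — peak 5.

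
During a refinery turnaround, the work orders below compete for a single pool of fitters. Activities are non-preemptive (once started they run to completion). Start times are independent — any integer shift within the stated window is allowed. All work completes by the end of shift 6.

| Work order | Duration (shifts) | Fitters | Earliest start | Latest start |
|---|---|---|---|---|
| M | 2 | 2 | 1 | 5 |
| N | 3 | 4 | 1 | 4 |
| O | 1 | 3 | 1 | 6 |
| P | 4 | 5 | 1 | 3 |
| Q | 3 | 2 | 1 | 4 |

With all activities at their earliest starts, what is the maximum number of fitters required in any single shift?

Early-start schedule: M@1, N@1, O@1, P@1, Q@1.
Load per shift: shift 1: 16, shift 2: 13, shift 3: 11, shift 4: 5, shift 5: 0, shift 6: 0.
Peak is 16.

16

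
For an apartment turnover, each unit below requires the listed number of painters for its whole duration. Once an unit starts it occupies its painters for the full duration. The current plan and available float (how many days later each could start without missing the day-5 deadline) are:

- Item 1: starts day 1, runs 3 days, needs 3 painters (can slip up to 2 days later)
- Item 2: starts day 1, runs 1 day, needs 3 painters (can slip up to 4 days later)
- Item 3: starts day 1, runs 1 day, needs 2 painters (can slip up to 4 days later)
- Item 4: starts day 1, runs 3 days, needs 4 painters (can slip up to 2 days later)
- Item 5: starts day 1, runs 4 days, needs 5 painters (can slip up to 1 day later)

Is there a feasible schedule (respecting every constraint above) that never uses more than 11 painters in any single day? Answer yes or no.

no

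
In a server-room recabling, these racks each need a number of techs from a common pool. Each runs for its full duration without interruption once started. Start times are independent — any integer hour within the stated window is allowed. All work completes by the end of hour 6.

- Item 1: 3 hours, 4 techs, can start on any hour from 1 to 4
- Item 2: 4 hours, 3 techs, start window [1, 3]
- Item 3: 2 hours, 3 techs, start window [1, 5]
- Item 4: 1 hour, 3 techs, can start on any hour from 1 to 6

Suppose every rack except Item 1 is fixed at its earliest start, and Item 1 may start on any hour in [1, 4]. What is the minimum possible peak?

9

Item 1@1: h1:13  h2:10  h3:7  h4:3  h5:0  h6:0 → peak 13
Item 1@2: h1:9  h2:10  h3:7  h4:7  h5:0  h6:0 → peak 10
Item 1@3: h1:9  h2:6  h3:7  h4:7  h5:4  h6:0 → peak 9
Item 1@4: h1:9  h2:6  h3:3  h4:7  h5:4  h6:4 → peak 9
Best is Item 1@3, peak 9.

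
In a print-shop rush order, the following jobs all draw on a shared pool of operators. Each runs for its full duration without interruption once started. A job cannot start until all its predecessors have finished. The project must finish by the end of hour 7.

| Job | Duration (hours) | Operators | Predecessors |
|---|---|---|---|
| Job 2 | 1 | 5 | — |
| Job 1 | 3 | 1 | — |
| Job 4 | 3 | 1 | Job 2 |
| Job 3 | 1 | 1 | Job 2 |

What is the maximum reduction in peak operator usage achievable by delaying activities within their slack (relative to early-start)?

Early-start peak: h1:6  h2:3  h3:2  h4:1  h5:0  h6:0  h7:0 ⇒ 6.
Leveled (Job 2@1, Job 1@2, Job 4@2, Job 3@2): h1:5  h2:3  h3:2  h4:2  h5:0  h6:0  h7:0 ⇒ 5.
Reduction 6 − 5 = 1.

1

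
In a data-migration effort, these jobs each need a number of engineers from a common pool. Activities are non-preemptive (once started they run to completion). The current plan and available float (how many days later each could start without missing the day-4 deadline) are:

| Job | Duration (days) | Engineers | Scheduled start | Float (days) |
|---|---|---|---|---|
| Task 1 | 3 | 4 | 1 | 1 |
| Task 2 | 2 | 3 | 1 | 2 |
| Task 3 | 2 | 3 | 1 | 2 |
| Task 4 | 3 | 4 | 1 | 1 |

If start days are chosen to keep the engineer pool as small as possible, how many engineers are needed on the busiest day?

11

Early-start (Task 1@1, Task 2@1, Task 3@1, Task 4@1) gives peak 14: d1:14  d2:14  d3:8  d4:0.
Shift Task 3→3.
Schedule Task 1@1, Task 2@1, Task 3@3, Task 4@1: d1:11  d2:11  d3:11  d4:3 — peak 11.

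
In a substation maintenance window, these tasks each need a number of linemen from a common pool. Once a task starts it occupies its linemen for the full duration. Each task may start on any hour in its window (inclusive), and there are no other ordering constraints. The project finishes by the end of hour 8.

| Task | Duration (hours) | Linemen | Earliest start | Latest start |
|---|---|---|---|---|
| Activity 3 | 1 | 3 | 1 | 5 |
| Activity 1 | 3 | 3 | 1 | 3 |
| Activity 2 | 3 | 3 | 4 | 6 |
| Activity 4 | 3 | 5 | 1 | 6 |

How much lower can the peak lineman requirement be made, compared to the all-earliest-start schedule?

Early-start peak: h1:11  h2:8  h3:8  h4:3  h5:3  h6:3  h7:0  h8:0 ⇒ 11.
Leveled (Activity 3@1, Activity 1@1, Activity 2@4, Activity 4@2): h1:6  h2:8  h3:8  h4:8  h5:3  h6:3  h7:0  h8:0 ⇒ 8.
Reduction 11 − 8 = 3.

3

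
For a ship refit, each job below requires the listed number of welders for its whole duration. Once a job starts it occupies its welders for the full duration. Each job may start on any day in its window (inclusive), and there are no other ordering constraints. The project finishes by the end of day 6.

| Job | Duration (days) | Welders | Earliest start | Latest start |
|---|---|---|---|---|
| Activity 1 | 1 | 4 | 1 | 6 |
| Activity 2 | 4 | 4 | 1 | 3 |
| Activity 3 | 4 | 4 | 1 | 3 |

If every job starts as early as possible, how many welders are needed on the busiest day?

12

Early-start schedule: Activity 1@1, Activity 2@1, Activity 3@1.
Load per day: day 1: 12, day 2: 8, day 3: 8, day 4: 8, day 5: 0, day 6: 0.
Peak is 12.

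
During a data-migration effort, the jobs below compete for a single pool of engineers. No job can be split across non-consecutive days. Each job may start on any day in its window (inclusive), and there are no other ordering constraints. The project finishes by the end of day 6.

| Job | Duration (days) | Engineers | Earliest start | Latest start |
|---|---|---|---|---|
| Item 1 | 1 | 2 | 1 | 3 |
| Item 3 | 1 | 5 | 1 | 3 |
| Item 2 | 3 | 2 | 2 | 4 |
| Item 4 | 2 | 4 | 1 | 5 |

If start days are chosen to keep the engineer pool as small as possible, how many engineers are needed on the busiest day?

5

Early-start (Item 1@1, Item 3@1, Item 2@2, Item 4@1) gives peak 11: d1:11  d2:6  d3:2  d4:2  d5:0  d6:0.
Shift Item 1→2, Item 4→5.
Schedule Item 1@2, Item 3@1, Item 2@2, Item 4@5: d1:5  d2:4  d3:2  d4:2  d5:4  d6:4 — peak 5.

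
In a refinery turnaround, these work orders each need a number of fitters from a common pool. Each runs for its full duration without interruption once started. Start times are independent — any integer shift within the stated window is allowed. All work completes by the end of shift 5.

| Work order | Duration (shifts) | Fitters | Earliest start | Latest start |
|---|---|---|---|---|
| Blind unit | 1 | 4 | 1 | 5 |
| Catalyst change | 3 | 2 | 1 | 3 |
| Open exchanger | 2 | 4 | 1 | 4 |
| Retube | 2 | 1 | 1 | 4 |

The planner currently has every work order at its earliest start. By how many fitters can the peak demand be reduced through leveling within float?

Early-start peak: s1:11  s2:7  s3:2  s4:0  s5:0 ⇒ 11.
Leveled (Blind unit@1, Catalyst change@1, Open exchanger@2, Retube@4): s1:6  s2:6  s3:6  s4:1  s5:1 ⇒ 6.
Reduction 11 − 6 = 5.

5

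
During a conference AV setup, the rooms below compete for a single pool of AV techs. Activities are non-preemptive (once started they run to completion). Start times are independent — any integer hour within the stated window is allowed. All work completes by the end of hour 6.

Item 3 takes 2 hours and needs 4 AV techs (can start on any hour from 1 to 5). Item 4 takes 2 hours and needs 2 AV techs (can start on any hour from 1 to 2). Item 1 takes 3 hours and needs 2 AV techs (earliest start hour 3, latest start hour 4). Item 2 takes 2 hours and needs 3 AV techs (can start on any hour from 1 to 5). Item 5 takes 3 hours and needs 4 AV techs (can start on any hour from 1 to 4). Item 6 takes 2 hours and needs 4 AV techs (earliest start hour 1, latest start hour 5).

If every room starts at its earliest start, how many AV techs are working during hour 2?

At early start, hour 2 has: Item 3, Item 4, Item 2, Item 5, Item 6.
Demand: 4 + 2 + 3 + 4 + 4 = 17.

17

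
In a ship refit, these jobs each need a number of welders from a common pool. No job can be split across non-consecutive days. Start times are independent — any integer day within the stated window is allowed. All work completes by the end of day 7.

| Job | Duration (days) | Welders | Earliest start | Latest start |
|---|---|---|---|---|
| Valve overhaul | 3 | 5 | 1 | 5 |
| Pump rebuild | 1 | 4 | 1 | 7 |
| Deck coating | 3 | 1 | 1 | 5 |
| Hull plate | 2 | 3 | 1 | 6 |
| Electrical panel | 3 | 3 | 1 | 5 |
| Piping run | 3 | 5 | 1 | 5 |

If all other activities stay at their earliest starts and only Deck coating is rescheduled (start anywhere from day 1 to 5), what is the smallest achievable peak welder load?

Deck coating@1: d1:21  d2:17  d3:14  d4:0  d5:0  d6:0  d7:0 → peak 21
Deck coating@2: d1:20  d2:17  d3:14  d4:1  d5:0  d6:0  d7:0 → peak 20
Deck coating@3: d1:20  d2:16  d3:14  d4:1  d5:1  d6:0  d7:0 → peak 20
Deck coating@4: d1:20  d2:16  d3:13  d4:1  d5:1  d6:1  d7:0 → peak 20
Deck coating@5: d1:20  d2:16  d3:13  d4:0  d5:1  d6:1  d7:1 → peak 20
Best is Deck coating@2, peak 20.

20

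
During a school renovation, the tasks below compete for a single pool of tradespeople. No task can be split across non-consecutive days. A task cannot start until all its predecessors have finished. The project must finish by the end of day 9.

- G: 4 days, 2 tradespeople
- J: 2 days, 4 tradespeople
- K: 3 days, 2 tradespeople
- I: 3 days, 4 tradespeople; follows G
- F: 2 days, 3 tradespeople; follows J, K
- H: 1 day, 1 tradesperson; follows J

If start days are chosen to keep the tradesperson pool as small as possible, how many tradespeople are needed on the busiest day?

6

Early-start (G@1, J@1, K@1, I@5, F@4, H@3) gives peak 8: d1:8  d2:8  d3:5  d4:5  d5:7  d6:4  d7:4  d8:0  d9:0.
Shift K→3, F→8.
Schedule G@1, J@1, K@3, I@5, F@8, H@3: d1:6  d2:6  d3:5  d4:4  d5:6  d6:4  d7:4  d8:3  d9:3 — peak 6.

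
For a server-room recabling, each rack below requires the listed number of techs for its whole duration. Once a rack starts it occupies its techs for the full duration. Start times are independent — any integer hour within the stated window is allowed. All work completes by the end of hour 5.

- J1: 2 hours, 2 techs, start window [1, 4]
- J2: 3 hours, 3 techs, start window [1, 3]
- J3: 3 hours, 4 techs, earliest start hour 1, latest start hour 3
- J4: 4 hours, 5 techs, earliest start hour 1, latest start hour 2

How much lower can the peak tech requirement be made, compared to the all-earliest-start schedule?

Early-start peak: h1:14  h2:14  h3:12  h4:5  h5:0 ⇒ 14.
Leveled (J1@1, J2@1, J3@3, J4@1): h1:10  h2:10  h3:12  h4:9  h5:4 ⇒ 12.
Reduction 14 − 12 = 2.

2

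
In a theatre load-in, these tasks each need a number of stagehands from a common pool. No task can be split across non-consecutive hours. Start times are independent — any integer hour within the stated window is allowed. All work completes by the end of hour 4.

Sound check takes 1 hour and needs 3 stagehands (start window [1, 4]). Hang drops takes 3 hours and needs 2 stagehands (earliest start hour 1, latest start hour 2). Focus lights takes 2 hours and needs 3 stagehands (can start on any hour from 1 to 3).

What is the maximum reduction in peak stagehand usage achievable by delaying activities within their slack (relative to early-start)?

3

Early-start peak: h1:8  h2:5  h3:2  h4:0 ⇒ 8.
Leveled (Sound check@1, Hang drops@1, Focus lights@2): h1:5  h2:5  h3:5  h4:0 ⇒ 5.
Reduction 8 − 5 = 3.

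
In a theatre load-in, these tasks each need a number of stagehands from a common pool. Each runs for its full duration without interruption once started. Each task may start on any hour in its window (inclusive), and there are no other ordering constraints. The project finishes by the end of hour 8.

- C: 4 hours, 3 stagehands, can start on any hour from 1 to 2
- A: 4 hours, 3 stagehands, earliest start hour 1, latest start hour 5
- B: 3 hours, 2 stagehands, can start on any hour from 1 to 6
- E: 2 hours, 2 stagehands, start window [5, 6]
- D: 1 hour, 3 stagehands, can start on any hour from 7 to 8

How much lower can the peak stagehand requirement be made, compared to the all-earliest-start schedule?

2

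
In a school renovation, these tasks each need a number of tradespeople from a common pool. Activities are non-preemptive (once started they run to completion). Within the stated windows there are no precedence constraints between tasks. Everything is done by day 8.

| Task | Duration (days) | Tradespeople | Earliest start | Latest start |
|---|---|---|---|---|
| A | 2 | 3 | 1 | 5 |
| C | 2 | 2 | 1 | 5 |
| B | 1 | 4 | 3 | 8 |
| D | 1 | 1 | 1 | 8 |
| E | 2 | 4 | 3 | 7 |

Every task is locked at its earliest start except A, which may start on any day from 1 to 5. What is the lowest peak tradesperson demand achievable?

8

A@1: d1:6  d2:5  d3:8  d4:4  d5:0  d6:0  d7:0  d8:0 → peak 8
A@2: d1:3  d2:5  d3:11  d4:4  d5:0  d6:0  d7:0  d8:0 → peak 11
A@3: d1:3  d2:2  d3:11  d4:7  d5:0  d6:0  d7:0  d8:0 → peak 11
A@4: d1:3  d2:2  d3:8  d4:7  d5:3  d6:0  d7:0  d8:0 → peak 8
A@5: d1:3  d2:2  d3:8  d4:4  d5:3  d6:3  d7:0  d8:0 → peak 8
Best is A@1, peak 8.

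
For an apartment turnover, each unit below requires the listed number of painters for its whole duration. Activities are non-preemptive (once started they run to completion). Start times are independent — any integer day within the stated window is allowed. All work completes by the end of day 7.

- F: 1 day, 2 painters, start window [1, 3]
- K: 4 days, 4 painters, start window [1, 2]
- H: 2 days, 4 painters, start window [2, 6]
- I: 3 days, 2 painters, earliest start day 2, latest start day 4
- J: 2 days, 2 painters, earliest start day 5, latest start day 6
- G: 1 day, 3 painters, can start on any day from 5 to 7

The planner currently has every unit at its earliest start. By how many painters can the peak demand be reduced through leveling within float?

4

Early-start peak: d1:6  d2:10  d3:10  d4:6  d5:5  d6:2  d7:0 ⇒ 10.
Leveled (F@1, K@1, H@5, I@2, J@5, G@7): d1:6  d2:6  d3:6  d4:6  d5:6  d6:6  d7:3 ⇒ 6.
Reduction 10 − 6 = 4.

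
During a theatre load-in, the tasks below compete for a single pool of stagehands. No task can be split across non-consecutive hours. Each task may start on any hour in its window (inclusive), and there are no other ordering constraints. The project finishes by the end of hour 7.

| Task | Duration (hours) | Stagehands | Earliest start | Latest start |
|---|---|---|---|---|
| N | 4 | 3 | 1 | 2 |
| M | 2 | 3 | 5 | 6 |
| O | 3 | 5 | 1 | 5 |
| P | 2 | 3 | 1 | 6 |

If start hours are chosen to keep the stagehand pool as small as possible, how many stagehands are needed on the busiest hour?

8

Early-start (N@1, M@5, O@1, P@1) gives peak 11: h1:11  h2:11  h3:8  h4:3  h5:3  h6:3  h7:0.
Shift P→4.
Schedule N@1, M@5, O@1, P@4: h1:8  h2:8  h3:8  h4:6  h5:6  h6:3  h7:0 — peak 8.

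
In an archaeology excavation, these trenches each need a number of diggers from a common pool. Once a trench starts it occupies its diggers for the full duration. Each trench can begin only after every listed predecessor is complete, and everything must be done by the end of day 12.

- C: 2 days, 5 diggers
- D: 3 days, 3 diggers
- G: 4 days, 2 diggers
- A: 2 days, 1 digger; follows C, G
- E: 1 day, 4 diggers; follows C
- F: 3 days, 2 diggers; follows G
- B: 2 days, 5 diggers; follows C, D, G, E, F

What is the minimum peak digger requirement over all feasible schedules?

Early-start (C@1, D@1, G@1, A@5, E@3, F@5, B@8) gives peak 10: d1:10  d2:10  d3:9  d4:2  d5:3  d6:3  d7:2  d8:5  d9:5  d10:0  d11:0  d12:0.
Shift D→3, G→3, A→7, E→7, F→8, B→11.
Schedule C@1, D@3, G@3, A@7, E@7, F@8, B@11: d1:5  d2:5  d3:5  d4:5  d5:5  d6:2  d7:5  d8:3  d9:2  d10:2  d11:5  d12:5 — peak 5.
Total digger-days = 49 over 12 days ⇒ peak ≥ ⌈49/12⌉ = 5, so 5 is optimal.

5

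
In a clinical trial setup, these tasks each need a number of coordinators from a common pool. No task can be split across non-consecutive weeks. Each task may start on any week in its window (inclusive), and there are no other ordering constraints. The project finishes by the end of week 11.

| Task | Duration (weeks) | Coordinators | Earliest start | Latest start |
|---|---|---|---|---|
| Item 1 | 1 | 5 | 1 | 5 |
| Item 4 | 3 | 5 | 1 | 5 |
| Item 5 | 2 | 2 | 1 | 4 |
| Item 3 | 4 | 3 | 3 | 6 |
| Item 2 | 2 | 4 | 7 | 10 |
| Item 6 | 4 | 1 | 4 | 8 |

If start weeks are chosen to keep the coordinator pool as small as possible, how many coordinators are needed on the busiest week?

Early-start (Item 1@1, Item 4@1, Item 5@1, Item 3@3, Item 2@7, Item 6@4) gives peak 12: w1:12  w2:7  w3:8  w4:4  w5:4  w6:4  w7:5  w8:4  w9:0  w10:0  w11:0.
Shift Item 4→2, Item 3→5, Item 2→8.
Schedule Item 1@1, Item 4@2, Item 5@1, Item 3@5, Item 2@8, Item 6@4: w1:7  w2:7  w3:5  w4:6  w5:4  w6:4  w7:4  w8:7  w9:4  w10:0  w11:0 — peak 7.

7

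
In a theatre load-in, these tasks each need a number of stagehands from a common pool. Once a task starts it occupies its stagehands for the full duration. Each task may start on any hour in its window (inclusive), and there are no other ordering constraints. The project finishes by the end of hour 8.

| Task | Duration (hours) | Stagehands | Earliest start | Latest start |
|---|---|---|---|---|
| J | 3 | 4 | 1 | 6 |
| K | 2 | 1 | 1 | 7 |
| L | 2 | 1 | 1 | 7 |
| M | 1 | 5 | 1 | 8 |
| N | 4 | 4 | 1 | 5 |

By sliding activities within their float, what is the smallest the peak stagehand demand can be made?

5

Early-start (J@1, K@1, L@1, M@1, N@1) gives peak 15: h1:15  h2:10  h3:8  h4:4  h5:0  h6:0  h7:0  h8:0.
Shift L→3, M→8, N→4.
Schedule J@1, K@1, L@3, M@8, N@4: h1:5  h2:5  h3:5  h4:5  h5:4  h6:4  h7:4  h8:5 — peak 5.
Total stagehand-hours = 37 over 8 hours ⇒ peak ≥ ⌈37/8⌉ = 5, so 5 is optimal.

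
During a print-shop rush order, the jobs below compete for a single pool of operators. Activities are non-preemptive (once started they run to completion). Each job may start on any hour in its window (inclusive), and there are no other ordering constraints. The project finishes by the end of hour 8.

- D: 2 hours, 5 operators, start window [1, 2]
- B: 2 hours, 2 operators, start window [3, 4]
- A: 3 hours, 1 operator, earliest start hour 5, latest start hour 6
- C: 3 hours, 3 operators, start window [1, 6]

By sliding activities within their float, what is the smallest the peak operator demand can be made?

5

Early-start (D@1, B@3, A@5, C@1) gives peak 8: h1:8  h2:8  h3:5  h4:2  h5:1  h6:1  h7:1  h8:0.
Shift C→3.
Schedule D@1, B@3, A@5, C@3: h1:5  h2:5  h3:5  h4:5  h5:4  h6:1  h7:1  h8:0 — peak 5.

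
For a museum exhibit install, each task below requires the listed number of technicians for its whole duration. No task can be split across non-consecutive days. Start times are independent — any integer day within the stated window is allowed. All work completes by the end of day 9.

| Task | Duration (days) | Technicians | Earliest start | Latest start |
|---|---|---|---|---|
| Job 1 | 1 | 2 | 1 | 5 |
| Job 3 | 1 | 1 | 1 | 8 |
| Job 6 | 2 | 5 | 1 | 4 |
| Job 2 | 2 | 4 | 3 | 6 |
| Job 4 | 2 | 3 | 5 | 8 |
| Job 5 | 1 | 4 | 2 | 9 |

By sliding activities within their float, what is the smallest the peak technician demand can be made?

Early-start (Job 1@1, Job 3@1, Job 6@1, Job 2@3, Job 4@5, Job 5@2) gives peak 9: d1:8  d2:9  d3:4  d4:4  d5:3  d6:3  d7:0  d8:0  d9:0.
Shift Job 6→2, Job 2→4, Job 4→6, Job 5→8.
Schedule Job 1@1, Job 3@1, Job 6@2, Job 2@4, Job 4@6, Job 5@8: d1:3  d2:5  d3:5  d4:4  d5:4  d6:3  d7:3  d8:4  d9:0 — peak 5.

5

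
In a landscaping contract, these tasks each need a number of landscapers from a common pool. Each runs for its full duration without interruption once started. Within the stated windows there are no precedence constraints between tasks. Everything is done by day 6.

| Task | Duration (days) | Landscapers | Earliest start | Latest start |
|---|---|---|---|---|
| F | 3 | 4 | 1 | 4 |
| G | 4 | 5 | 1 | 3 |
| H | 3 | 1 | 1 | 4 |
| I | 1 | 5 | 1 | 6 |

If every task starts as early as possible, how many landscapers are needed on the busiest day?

Early-start schedule: F@1, G@1, H@1, I@1.
Load per day: day 1: 15, day 2: 10, day 3: 10, day 4: 5, day 5: 0, day 6: 0.
Peak is 15.

15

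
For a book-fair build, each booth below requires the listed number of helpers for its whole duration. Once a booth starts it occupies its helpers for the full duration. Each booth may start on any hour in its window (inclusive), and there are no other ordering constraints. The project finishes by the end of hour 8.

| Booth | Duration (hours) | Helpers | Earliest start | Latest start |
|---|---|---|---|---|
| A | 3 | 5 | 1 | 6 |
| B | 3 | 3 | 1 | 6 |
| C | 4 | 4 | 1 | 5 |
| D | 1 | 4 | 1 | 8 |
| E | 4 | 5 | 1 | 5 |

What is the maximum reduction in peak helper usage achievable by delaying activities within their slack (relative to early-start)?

Early-start peak: h1:21  h2:17  h3:17  h4:9  h5:0  h6:0  h7:0  h8:0 ⇒ 21.
Leveled (A@1, B@1, C@4, D@4, E@5): h1:8  h2:8  h3:8  h4:8  h5:9  h6:9  h7:9  h8:5 ⇒ 9.
Reduction 21 − 9 = 12.

12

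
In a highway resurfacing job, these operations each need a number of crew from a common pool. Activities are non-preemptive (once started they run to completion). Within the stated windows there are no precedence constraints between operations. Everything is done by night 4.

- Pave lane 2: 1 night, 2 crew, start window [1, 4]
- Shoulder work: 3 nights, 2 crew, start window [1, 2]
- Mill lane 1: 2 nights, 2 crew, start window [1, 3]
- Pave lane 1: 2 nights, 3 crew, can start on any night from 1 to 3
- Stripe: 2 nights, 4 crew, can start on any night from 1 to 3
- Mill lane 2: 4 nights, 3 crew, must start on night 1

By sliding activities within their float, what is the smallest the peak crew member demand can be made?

Early-start (Pave lane 2@1, Shoulder work@1, Mill lane 1@1, Pave lane 1@1, Stripe@1, Mill lane 2@1) gives peak 16: n1:16  n2:14  n3:5  n4:3.
Shift Shoulder work→2, Stripe→3.
Schedule Pave lane 2@1, Shoulder work@2, Mill lane 1@1, Pave lane 1@1, Stripe@3, Mill lane 2@1: n1:10  n2:10  n3:9  n4:9 — peak 10.
Total crew member-nights = 38 over 4 nights ⇒ peak ≥ ⌈38/4⌉ = 10, so 10 is optimal.

10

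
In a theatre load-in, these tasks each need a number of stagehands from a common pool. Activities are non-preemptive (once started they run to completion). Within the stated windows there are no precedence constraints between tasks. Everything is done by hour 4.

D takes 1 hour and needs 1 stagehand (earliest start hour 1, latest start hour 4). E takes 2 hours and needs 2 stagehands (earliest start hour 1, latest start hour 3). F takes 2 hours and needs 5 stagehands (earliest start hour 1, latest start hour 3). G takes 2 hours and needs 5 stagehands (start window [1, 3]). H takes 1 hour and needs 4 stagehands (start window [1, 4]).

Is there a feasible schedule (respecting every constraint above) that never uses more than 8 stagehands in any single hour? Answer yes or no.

The minimum achievable peak is 9; 8 < 9, so no feasible schedule stays within the cap.

no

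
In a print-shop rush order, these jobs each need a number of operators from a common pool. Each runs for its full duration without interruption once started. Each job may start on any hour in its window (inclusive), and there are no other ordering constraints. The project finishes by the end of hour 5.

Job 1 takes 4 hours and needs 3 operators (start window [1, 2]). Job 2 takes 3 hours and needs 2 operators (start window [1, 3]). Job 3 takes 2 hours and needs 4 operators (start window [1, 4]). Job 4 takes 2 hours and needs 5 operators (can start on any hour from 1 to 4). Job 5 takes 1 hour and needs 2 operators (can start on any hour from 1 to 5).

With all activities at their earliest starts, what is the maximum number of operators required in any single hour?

16

Early-start schedule: Job 1@1, Job 2@1, Job 3@1, Job 4@1, Job 5@1.
Load per hour: hour 1: 16, hour 2: 14, hour 3: 5, hour 4: 3, hour 5: 0.
Peak is 16.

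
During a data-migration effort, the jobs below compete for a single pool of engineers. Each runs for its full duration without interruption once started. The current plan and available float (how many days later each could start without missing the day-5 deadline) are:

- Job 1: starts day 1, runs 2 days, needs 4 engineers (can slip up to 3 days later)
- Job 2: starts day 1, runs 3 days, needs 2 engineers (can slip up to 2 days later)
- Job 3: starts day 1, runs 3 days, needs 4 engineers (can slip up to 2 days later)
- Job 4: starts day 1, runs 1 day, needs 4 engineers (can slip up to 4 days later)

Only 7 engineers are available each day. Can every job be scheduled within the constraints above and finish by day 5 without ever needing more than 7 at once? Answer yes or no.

The minimum achievable peak is 8; 7 < 8, so no feasible schedule stays within the cap.

no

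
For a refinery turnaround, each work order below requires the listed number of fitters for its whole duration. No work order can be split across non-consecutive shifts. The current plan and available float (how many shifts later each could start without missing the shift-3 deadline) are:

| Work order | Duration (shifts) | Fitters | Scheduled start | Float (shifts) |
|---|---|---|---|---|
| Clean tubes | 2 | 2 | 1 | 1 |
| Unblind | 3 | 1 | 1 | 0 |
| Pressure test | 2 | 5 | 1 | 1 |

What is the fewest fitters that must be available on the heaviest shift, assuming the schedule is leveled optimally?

8

Schedule Clean tubes@1, Unblind@1, Pressure test@1: s1:8  s2:8  s3:1 — peak 8.
No arrangement of the 4 feasible schedules does better.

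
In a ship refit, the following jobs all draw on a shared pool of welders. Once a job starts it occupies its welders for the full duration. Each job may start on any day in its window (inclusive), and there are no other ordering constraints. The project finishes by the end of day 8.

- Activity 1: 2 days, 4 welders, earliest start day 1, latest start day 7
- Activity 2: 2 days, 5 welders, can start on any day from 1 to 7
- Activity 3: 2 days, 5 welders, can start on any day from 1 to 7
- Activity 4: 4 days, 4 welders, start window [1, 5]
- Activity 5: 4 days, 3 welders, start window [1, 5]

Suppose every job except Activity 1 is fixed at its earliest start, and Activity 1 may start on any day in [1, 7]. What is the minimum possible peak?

Activity 1@1: d1:21  d2:21  d3:7  d4:7  d5:0  d6:0  d7:0  d8:0 → peak 21
Activity 1@2: d1:17  d2:21  d3:11  d4:7  d5:0  d6:0  d7:0  d8:0 → peak 21
Activity 1@3: d1:17  d2:17  d3:11  d4:11  d5:0  d6:0  d7:0  d8:0 → peak 17
Activity 1@4: d1:17  d2:17  d3:7  d4:11  d5:4  d6:0  d7:0  d8:0 → peak 17
Activity 1@5: d1:17  d2:17  d3:7  d4:7  d5:4  d6:4  d7:0  d8:0 → peak 17
Activity 1@6: d1:17  d2:17  d3:7  d4:7  d5:0  d6:4  d7:4  d8:0 → peak 17
Activity 1@7: d1:17  d2:17  d3:7  d4:7  d5:0  d6:0  d7:4  d8:4 → peak 17
Best is Activity 1@3, peak 17.

17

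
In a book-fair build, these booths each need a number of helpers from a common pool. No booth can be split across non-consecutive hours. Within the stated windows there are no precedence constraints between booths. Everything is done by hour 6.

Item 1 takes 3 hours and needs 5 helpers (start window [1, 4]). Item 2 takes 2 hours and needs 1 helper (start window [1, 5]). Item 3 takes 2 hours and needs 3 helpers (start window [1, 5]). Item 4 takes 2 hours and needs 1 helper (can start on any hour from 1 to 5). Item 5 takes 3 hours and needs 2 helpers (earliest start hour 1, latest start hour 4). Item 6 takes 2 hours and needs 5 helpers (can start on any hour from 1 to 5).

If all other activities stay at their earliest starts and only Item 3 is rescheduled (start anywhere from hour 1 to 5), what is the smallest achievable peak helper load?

14

Item 3@1: h1:17  h2:17  h3:7  h4:0  h5:0  h6:0 → peak 17
Item 3@2: h1:14  h2:17  h3:10  h4:0  h5:0  h6:0 → peak 17
Item 3@3: h1:14  h2:14  h3:10  h4:3  h5:0  h6:0 → peak 14
Item 3@4: h1:14  h2:14  h3:7  h4:3  h5:3  h6:0 → peak 14
Item 3@5: h1:14  h2:14  h3:7  h4:0  h5:3  h6:3 → peak 14
Best is Item 3@3, peak 14.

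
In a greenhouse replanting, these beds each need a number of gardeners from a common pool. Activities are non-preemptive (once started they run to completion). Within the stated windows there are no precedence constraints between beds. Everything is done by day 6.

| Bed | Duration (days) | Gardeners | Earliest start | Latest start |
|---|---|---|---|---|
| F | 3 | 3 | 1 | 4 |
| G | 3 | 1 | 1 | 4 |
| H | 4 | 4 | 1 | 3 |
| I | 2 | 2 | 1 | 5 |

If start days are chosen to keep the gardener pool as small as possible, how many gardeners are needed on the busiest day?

7

Early-start (F@1, G@1, H@1, I@1) gives peak 10: d1:10  d2:10  d3:8  d4:4  d5:0  d6:0.
Shift G→4, I→4.
Schedule F@1, G@4, H@1, I@4: d1:7  d2:7  d3:7  d4:7  d5:3  d6:1 — peak 7.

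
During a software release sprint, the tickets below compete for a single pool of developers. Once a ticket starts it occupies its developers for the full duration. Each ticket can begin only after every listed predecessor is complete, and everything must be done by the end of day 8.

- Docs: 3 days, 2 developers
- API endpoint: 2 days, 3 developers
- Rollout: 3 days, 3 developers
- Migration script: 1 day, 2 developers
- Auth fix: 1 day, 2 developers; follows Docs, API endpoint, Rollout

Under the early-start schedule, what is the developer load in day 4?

2

At early start, day 4 has: Auth fix.
Demand: 2 = 2.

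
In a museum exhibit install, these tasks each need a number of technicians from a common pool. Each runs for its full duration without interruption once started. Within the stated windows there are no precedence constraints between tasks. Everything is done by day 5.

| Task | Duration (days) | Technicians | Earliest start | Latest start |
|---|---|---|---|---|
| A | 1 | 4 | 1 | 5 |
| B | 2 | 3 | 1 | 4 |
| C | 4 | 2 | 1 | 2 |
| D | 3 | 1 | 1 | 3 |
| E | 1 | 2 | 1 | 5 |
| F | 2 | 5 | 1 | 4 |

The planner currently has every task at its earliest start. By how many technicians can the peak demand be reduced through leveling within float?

10

Early-start peak: d1:17  d2:11  d3:3  d4:2  d5:0 ⇒ 17.
Leveled (A@1, B@2, C@1, D@1, E@5, F@4): d1:7  d2:6  d3:6  d4:7  d5:7 ⇒ 7.
Reduction 17 − 7 = 10.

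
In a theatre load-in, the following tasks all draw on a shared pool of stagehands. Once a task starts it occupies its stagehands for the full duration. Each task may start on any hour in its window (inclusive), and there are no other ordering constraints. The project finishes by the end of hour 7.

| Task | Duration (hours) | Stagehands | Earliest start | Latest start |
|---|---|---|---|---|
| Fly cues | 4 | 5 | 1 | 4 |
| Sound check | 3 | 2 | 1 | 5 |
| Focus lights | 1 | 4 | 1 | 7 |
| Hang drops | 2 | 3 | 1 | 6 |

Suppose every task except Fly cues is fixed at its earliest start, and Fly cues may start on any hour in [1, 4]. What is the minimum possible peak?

Fly cues@1: h1:14  h2:10  h3:7  h4:5  h5:0  h6:0  h7:0 → peak 14
Fly cues@2: h1:9  h2:10  h3:7  h4:5  h5:5  h6:0  h7:0 → peak 10
Fly cues@3: h1:9  h2:5  h3:7  h4:5  h5:5  h6:5  h7:0 → peak 9
Fly cues@4: h1:9  h2:5  h3:2  h4:5  h5:5  h6:5  h7:5 → peak 9
Best is Fly cues@3, peak 9.

9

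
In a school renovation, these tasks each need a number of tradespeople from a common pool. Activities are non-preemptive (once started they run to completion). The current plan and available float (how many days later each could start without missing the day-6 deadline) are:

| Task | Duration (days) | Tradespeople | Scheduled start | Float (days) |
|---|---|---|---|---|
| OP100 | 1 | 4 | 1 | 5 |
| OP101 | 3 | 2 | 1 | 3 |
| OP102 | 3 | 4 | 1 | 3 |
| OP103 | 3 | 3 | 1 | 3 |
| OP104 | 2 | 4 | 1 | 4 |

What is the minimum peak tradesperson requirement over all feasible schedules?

Early-start (OP100@1, OP101@1, OP102@1, OP103@1, OP104@1) gives peak 17: d1:17  d2:13  d3:9  d4:0  d5:0  d6:0.
Shift OP102→2, OP103→4, OP104→5.
Schedule OP100@1, OP101@1, OP102@2, OP103@4, OP104@5: d1:6  d2:6  d3:6  d4:7  d5:7  d6:7 — peak 7.
Total tradesperson-days = 39 over 6 days ⇒ peak ≥ ⌈39/6⌉ = 7, so 7 is optimal.

7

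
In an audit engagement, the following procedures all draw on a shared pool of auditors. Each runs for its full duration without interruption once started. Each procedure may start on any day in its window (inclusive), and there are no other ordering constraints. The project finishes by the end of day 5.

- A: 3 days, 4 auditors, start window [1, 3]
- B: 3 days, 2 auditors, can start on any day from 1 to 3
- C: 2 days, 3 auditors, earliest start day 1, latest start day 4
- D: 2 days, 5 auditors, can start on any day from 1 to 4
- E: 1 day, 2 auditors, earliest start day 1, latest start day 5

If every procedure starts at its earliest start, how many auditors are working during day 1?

16

At early start, day 1 has: A, B, C, D, E.
Demand: 4 + 2 + 3 + 5 + 2 = 16.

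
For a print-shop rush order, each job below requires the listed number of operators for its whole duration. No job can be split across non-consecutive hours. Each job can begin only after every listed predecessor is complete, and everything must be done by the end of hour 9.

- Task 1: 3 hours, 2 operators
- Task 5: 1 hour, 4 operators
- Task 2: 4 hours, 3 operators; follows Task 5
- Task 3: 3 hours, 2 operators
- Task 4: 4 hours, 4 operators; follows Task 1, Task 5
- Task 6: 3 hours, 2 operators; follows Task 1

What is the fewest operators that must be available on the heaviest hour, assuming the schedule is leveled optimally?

6

Early-start (Task 1@1, Task 5@1, Task 2@2, Task 3@1, Task 4@4, Task 6@4) gives peak 9: h1:8  h2:7  h3:7  h4:9  h5:9  h6:6  h7:4  h8:0  h9:0.
Shift Task 3→4, Task 4→6, Task 6→7.
Schedule Task 1@1, Task 5@1, Task 2@2, Task 3@4, Task 4@6, Task 6@7: h1:6  h2:5  h3:5  h4:5  h5:5  h6:6  h7:6  h8:6  h9:6 — peak 6.
Total operator-hours = 50 over 9 hours ⇒ peak ≥ ⌈50/9⌉ = 6, so 6 is optimal.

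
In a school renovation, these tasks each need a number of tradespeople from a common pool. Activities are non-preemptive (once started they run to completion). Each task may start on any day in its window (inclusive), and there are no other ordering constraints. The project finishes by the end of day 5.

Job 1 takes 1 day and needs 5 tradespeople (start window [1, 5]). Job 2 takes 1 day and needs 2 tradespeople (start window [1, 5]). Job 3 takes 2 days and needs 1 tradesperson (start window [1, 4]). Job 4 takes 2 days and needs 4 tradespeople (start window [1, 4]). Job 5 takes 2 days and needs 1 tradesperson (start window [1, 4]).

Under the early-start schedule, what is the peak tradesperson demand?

Early-start schedule: Job 1@1, Job 2@1, Job 3@1, Job 4@1, Job 5@1.
Load per day: day 1: 13, day 2: 6, day 3: 0, day 4: 0, day 5: 0.
Peak is 13.

13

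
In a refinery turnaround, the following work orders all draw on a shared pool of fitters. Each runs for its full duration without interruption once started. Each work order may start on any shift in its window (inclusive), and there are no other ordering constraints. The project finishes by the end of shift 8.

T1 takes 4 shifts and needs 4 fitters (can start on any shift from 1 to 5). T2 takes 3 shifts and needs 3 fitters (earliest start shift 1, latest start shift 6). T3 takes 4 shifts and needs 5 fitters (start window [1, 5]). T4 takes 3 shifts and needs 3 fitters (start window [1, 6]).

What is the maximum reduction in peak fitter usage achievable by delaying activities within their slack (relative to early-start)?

7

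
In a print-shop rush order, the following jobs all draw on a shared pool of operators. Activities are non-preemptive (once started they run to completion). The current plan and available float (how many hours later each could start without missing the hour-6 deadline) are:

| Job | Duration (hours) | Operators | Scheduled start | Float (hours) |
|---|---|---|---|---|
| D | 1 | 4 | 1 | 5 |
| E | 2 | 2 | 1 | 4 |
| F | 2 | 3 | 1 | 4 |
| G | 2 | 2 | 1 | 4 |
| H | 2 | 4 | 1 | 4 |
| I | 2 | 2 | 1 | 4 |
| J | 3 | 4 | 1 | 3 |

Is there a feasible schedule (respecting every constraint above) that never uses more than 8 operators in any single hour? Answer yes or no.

yes

Schedule D@1, E@1, F@2, G@1, H@3, I@5, J@4: h1:8  h2:7  h3:7  h4:8  h5:6  h6:6 — peak 8 ≤ 8.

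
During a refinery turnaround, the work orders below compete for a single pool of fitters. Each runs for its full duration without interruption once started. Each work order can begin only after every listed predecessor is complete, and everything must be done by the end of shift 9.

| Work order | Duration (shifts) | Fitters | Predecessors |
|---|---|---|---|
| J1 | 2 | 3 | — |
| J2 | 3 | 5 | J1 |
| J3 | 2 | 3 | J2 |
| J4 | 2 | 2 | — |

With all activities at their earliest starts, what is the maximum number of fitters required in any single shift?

Early-start schedule: J1@1, J2@3, J3@6, J4@1.
Load per shift: shift 1: 5, shift 2: 5, shift 3: 5, shift 4: 5, shift 5: 5, shift 6: 3, shift 7: 3, shift 8: 0, shift 9: 0.
Peak is 5.

5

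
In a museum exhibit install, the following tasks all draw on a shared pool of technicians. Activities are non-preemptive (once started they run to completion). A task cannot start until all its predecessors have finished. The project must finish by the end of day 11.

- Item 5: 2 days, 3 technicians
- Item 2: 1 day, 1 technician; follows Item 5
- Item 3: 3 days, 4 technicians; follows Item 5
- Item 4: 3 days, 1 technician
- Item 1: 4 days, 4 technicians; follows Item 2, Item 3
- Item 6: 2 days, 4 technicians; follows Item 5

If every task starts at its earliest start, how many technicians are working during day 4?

At early start, day 4 has: Item 3, Item 6.
Demand: 4 + 4 = 8.

8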